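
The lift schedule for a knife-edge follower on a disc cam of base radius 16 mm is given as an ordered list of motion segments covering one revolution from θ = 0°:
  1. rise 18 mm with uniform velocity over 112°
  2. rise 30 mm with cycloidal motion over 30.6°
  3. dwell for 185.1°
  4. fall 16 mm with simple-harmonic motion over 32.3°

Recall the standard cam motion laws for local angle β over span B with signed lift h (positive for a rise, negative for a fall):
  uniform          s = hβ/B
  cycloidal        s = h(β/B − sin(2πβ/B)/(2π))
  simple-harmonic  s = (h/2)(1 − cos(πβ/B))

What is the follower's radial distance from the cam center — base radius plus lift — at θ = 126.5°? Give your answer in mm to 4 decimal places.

seg 1 [0°–112°] uniform, h=18: full span → s += 18 → s = 18.0000
seg 2 [112°–142.6°] cycloidal, h=30: θ=126.5° here. β=14.5, B=30.6. 30·(0.4739 − sin(2π·0.4739)/(2π)) = 13.4349 → s = 31.4349
radial distance = base radius + s = 16 + 31.4349 = 47.4349

47.4349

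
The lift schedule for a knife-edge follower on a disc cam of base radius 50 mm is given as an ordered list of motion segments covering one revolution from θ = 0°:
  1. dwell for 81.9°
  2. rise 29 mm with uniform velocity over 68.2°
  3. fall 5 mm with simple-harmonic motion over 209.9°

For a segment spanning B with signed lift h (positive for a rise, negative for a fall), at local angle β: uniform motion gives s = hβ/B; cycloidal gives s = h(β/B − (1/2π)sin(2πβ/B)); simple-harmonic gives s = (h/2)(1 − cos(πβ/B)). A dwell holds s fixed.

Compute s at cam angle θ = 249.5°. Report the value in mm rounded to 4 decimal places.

seg 1 [0°–81.9°] dwell: s stays 0.0000
seg 2 [81.9°–150.1°] uniform, h=29: full span → s += 29 → s = 29.0000
seg 3 [150.1°–360°] simple-harmonic, h=-5: θ=249.5° here. β=99.4, B=209.9. -5/2·(1 − cos(π·0.4736)) = -2.2926 → s = 26.7074

26.7074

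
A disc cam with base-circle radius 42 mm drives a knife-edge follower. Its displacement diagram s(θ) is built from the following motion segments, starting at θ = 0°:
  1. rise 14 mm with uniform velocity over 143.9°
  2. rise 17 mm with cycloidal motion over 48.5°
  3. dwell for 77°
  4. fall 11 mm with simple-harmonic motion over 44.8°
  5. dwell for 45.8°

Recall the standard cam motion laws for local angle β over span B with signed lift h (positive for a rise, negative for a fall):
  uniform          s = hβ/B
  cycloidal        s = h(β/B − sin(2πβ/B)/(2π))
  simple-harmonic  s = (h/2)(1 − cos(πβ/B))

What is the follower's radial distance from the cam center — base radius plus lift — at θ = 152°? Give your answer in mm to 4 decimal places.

seg 1 [0°–143.9°] uniform, h=14: full span → s += 14 → s = 14.0000
seg 2 [143.9°–192.4°] cycloidal, h=17: θ=152° here. β=8.1, B=48.5. 17·(0.1670 − sin(2π·0.1670)/(2π)) = 0.4931 → s = 14.4931
radial distance = base radius + s = 42 + 14.4931 = 56.4931

56.4931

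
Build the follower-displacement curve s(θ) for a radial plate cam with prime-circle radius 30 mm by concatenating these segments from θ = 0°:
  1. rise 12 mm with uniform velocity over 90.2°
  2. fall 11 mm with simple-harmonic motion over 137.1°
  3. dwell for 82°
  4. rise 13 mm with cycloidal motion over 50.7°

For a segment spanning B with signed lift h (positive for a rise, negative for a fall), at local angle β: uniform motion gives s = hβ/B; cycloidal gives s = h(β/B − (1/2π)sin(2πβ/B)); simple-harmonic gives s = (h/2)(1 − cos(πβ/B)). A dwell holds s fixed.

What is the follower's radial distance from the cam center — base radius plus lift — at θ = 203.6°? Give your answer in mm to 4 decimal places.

seg 1 [0°–90.2°] uniform, h=12: full span → s += 12 → s = 12.0000
seg 2 [90.2°–227.3°] simple-harmonic, h=-11: θ=203.6° here. β=113.4, B=137.1. -11/2·(1 − cos(π·0.8271)) = -10.2087 → s = 1.7913
radial distance = base radius + s = 30 + 1.7913 = 31.7913

31.7913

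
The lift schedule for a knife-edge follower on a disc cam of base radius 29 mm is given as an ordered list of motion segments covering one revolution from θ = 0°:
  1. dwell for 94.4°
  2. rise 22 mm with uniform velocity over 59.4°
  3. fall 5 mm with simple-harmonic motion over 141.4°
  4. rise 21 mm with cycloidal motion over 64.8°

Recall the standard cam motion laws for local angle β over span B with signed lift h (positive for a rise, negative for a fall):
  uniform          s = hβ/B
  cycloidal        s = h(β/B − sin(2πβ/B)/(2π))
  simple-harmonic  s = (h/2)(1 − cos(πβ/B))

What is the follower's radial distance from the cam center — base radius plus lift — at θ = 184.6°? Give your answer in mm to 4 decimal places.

seg 1 [0°–94.4°] dwell: s stays 0.0000
seg 2 [94.4°–153.8°] uniform, h=22: full span → s += 22 → s = 22.0000
seg 3 [153.8°–295.2°] simple-harmonic, h=-5: θ=184.6° here. β=30.8, B=141.4. -5/2·(1 − cos(π·0.2178)) = -0.5629 → s = 21.4371
radial distance = base radius + s = 29 + 21.4371 = 50.4371

50.4371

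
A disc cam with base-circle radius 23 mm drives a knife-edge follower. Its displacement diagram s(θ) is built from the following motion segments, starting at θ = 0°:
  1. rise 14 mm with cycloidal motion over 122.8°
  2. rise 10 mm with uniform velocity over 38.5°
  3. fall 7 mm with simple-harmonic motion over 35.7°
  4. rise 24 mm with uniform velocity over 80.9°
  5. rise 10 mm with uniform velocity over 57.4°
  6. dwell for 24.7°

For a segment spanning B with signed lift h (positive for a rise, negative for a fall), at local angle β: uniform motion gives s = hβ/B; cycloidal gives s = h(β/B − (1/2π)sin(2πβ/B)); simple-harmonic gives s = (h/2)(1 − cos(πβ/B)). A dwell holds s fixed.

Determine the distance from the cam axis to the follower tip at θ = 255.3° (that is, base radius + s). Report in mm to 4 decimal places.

seg 1 [0°–122.8°] cycloidal, h=14: full span → s += 14 → s = 14.0000
seg 2 [122.8°–161.3°] uniform, h=10: full span → s += 10 → s = 24.0000
seg 3 [161.3°–197°] simple-harmonic, h=-7: full span → s += -7 → s = 17.0000
seg 4 [197°–277.9°] uniform, h=24: θ=255.3° here. β=58.3, B=80.9. 24·58.3/80.9 = 17.2954 → s = 34.2954
radial distance = base radius + s = 23 + 34.2954 = 57.2954

57.2954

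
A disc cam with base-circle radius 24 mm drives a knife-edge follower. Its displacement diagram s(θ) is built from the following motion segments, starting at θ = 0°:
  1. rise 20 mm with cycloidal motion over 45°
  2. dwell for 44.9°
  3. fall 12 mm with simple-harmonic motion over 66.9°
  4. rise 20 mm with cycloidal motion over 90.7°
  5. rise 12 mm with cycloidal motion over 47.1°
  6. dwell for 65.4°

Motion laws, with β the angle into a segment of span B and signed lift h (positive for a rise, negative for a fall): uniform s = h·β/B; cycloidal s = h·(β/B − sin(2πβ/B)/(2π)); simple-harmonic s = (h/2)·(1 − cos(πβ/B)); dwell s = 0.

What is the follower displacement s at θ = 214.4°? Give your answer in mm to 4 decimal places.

seg 1 [0°–45°] cycloidal, h=20: full span → s += 20 → s = 20.0000
seg 2 [45°–89.9°] dwell: s stays 20.0000
seg 3 [89.9°–156.8°] simple-harmonic, h=-12: full span → s += -12 → s = 8.0000
seg 4 [156.8°–247.5°] cycloidal, h=20: θ=214.4° here. β=57.6, B=90.7. 20·(0.6351 − sin(2π·0.6351)/(2π)) = 15.0897 → s = 23.0897

23.0897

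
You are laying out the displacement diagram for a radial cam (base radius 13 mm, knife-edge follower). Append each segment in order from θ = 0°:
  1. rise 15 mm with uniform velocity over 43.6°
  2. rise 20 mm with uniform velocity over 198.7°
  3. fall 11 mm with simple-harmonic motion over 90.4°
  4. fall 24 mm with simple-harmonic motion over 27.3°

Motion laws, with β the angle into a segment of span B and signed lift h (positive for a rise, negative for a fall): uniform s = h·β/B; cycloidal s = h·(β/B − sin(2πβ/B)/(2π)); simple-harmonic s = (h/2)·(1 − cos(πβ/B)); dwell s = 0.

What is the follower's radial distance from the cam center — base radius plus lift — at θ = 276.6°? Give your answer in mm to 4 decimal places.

seg 1 [0°–43.6°] uniform, h=15: full span → s += 15 → s = 15.0000
seg 2 [43.6°–242.3°] uniform, h=20: full span → s += 20 → s = 35.0000
seg 3 [242.3°–332.7°] simple-harmonic, h=-11: θ=276.6° here. β=34.3, B=90.4. -11/2·(1 − cos(π·0.3794)) = -3.4661 → s = 31.5339
radial distance = base radius + s = 13 + 31.5339 = 44.5339

44.5339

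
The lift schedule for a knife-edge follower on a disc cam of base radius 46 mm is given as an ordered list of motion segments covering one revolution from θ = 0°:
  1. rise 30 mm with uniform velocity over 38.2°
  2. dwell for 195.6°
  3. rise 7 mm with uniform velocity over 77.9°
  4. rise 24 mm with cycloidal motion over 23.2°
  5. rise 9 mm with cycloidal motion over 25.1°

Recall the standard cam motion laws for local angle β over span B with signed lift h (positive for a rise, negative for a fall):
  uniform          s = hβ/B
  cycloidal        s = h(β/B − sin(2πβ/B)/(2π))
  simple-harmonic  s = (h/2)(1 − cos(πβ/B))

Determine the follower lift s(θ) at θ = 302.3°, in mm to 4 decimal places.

seg 1 [0°–38.2°] uniform, h=30: full span → s += 30 → s = 30.0000
seg 2 [38.2°–233.8°] dwell: s stays 30.0000
seg 3 [233.8°–311.7°] uniform, h=7: θ=302.3° here. β=68.5, B=77.9. 7·68.5/77.9 = 6.1553 → s = 36.1553

36.1553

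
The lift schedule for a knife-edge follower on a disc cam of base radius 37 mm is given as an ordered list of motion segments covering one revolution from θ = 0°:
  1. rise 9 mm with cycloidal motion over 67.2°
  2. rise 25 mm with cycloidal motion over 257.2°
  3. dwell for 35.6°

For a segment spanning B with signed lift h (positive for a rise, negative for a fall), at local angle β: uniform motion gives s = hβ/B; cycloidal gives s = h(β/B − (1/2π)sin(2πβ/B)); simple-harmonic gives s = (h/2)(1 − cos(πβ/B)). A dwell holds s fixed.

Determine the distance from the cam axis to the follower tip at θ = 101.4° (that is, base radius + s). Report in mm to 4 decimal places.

seg 1 [0°–67.2°] cycloidal, h=9: full span → s += 9 → s = 9.0000
seg 2 [67.2°–324.4°] cycloidal, h=25: θ=101.4° here. β=34.2, B=257.2. 25·(0.1330 − sin(2π·0.1330)/(2π)) = 0.3735 → s = 9.3735
radial distance = base radius + s = 37 + 9.3735 = 46.3735

46.3735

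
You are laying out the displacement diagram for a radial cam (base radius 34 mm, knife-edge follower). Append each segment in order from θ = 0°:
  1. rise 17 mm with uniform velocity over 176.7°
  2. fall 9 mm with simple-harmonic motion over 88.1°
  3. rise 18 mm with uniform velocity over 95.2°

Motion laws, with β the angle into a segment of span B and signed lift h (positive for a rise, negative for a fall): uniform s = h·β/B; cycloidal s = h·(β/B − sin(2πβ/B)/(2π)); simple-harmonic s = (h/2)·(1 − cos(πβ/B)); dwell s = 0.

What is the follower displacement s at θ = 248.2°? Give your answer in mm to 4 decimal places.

seg 1 [0°–176.7°] uniform, h=17: full span → s += 17 → s = 17.0000
seg 2 [176.7°–264.8°] simple-harmonic, h=-9: θ=248.2° here. β=71.5, B=88.1. -9/2·(1 − cos(π·0.8116)) = -8.2344 → s = 8.7656

8.7656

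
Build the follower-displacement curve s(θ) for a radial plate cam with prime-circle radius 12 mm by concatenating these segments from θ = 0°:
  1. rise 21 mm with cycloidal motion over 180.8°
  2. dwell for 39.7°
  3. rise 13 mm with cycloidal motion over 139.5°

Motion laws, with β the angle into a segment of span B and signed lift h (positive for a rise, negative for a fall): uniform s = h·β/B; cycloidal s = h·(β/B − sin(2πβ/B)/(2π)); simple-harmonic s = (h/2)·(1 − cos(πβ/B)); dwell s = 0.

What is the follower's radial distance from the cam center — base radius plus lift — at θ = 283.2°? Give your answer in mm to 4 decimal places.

seg 1 [0°–180.8°] cycloidal, h=21: full span → s += 21 → s = 21.0000
seg 2 [180.8°–220.5°] dwell: s stays 21.0000
seg 3 [220.5°–360°] cycloidal, h=13: θ=283.2° here. β=62.7, B=139.5. 13·(0.4495 − sin(2π·0.4495)/(2π)) = 5.1970 → s = 26.1970
radial distance = base radius + s = 12 + 26.1970 = 38.1970

38.1970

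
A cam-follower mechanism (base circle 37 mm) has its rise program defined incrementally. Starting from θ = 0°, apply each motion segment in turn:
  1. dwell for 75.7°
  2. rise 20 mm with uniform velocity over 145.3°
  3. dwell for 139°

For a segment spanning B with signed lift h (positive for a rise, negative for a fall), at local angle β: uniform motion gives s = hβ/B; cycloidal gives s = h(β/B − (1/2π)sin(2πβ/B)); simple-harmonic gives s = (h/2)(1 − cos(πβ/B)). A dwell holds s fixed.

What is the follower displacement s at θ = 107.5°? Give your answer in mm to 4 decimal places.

seg 1 [0°–75.7°] dwell: s stays 0.0000
seg 2 [75.7°–221°] uniform, h=20: θ=107.5° here. β=31.8, B=145.3. 20·31.8/145.3 = 4.3772 → s = 4.3772

4.3772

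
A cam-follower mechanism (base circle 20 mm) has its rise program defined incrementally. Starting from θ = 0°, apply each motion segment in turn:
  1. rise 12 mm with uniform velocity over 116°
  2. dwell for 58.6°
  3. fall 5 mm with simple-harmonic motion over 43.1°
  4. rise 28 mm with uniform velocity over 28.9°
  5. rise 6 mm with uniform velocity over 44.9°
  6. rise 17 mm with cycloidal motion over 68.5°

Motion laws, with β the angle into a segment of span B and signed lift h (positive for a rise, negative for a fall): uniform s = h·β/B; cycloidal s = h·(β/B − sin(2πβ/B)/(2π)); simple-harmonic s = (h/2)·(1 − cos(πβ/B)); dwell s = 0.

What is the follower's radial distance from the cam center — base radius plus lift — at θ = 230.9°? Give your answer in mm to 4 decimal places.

seg 1 [0°–116°] uniform, h=12: full span → s += 12 → s = 12.0000
seg 2 [116°–174.6°] dwell: s stays 12.0000
seg 3 [174.6°–217.7°] simple-harmonic, h=-5: full span → s += -5 → s = 7.0000
seg 4 [217.7°–246.6°] uniform, h=28: θ=230.9° here. β=13.2, B=28.9. 28·13.2/28.9 = 12.7889 → s = 19.7889
radial distance = base radius + s = 20 + 19.7889 = 39.7889

39.7889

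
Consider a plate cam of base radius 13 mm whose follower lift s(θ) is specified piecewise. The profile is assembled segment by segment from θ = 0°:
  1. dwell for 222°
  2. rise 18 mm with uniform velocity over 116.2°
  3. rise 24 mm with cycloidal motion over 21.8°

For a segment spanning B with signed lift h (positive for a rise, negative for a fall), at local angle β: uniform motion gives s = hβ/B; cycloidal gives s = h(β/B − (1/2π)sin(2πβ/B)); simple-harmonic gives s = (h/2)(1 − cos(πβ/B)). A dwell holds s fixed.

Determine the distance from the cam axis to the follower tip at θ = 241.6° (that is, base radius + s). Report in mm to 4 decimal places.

seg 1 [0°–222°] dwell: s stays 0.0000
seg 2 [222°–338.2°] uniform, h=18: θ=241.6° here. β=19.6, B=116.2. 18·19.6/116.2 = 3.0361 → s = 3.0361
radial distance = base radius + s = 13 + 3.0361 = 16.0361

16.0361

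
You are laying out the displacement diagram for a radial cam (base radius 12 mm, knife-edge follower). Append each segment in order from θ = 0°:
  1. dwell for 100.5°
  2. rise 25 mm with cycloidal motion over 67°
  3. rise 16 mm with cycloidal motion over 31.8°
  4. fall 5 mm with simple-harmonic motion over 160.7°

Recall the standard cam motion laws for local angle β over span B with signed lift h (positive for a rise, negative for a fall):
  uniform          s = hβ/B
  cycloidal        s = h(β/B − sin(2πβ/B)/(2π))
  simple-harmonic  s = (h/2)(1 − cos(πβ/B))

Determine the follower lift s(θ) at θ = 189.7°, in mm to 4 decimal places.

seg 1 [0°–100.5°] dwell: s stays 0.0000
seg 2 [100.5°–167.5°] cycloidal, h=25: full span → s += 25 → s = 25.0000
seg 3 [167.5°–199.3°] cycloidal, h=16: θ=189.7° here. β=22.2, B=31.8. 16·(0.6981 − sin(2π·0.6981)/(2π)) = 13.5822 → s = 38.5822

38.5822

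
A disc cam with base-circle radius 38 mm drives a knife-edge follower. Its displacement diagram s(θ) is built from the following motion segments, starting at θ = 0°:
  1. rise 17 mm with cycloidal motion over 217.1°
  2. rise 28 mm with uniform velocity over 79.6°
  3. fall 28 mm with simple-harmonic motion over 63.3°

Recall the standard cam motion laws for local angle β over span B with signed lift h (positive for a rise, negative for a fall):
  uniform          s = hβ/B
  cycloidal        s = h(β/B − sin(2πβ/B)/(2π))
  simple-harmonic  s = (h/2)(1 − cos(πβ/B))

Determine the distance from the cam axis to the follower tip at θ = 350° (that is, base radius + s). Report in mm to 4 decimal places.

seg 1 [0°–217.1°] cycloidal, h=17: full span → s += 17 → s = 17.0000
seg 2 [217.1°–296.7°] uniform, h=28: full span → s += 28 → s = 45.0000
seg 3 [296.7°–360°] simple-harmonic, h=-28: θ=350° here. β=53.3, B=63.3. -28/2·(1 − cos(π·0.8420)) = -26.3109 → s = 18.6891
radial distance = base radius + s = 38 + 18.6891 = 56.6891

56.6891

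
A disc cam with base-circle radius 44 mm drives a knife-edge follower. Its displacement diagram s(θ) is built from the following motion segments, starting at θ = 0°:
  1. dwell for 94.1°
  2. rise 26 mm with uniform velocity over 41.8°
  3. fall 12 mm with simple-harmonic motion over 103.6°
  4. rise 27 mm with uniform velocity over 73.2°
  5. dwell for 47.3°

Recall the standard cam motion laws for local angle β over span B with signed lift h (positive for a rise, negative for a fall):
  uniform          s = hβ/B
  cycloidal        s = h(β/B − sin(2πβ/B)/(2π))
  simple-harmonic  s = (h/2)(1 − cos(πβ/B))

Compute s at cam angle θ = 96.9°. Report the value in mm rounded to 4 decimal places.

seg 1 [0°–94.1°] dwell: s stays 0.0000
seg 2 [94.1°–135.9°] uniform, h=26: θ=96.9° here. β=2.8, B=41.8. 26·2.8/41.8 = 1.7416 → s = 1.7416

1.7416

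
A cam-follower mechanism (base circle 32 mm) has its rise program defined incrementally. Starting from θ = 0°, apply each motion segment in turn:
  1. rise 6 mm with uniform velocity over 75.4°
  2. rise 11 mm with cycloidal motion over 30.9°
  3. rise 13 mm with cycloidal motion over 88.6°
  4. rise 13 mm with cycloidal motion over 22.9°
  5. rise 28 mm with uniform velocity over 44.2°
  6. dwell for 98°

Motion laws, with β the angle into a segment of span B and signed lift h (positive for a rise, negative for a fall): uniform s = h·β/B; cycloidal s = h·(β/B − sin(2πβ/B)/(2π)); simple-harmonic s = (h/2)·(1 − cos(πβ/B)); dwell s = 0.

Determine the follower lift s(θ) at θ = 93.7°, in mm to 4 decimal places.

seg 1 [0°–75.4°] uniform, h=6: full span → s += 6 → s = 6.0000
seg 2 [75.4°–106.3°] cycloidal, h=11: θ=93.7° here. β=18.3, B=30.9. 11·(0.5922 − sin(2π·0.5922)/(2π)) = 7.4733 → s = 13.4733

13.4733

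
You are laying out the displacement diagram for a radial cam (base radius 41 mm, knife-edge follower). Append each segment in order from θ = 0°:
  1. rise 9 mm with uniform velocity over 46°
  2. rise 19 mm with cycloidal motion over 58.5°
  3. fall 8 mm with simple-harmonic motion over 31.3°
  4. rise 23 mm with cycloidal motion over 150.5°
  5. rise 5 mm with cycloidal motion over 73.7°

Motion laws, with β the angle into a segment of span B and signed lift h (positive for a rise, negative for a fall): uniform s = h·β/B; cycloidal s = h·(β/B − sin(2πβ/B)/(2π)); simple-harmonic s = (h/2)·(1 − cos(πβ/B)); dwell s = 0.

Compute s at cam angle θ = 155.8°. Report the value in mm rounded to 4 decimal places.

seg 1 [0°–46°] uniform, h=9: full span → s += 9 → s = 9.0000
seg 2 [46°–104.5°] cycloidal, h=19: full span → s += 19 → s = 28.0000
seg 3 [104.5°–135.8°] simple-harmonic, h=-8: full span → s += -8 → s = 20.0000
seg 4 [135.8°–286.3°] cycloidal, h=23: θ=155.8° here. β=20, B=150.5. 23·(0.1329 − sin(2π·0.1329)/(2π)) = 0.3430 → s = 20.3430

20.3430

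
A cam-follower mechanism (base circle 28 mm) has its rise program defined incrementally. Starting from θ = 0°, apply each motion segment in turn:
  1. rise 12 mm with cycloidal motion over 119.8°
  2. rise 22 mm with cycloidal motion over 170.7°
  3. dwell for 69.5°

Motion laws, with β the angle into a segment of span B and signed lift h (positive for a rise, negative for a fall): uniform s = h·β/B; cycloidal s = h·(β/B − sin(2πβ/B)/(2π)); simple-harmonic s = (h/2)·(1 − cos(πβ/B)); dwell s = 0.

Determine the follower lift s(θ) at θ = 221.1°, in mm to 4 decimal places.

seg 1 [0°–119.8°] cycloidal, h=12: full span → s += 12 → s = 12.0000
seg 2 [119.8°–290.5°] cycloidal, h=22: θ=221.1° here. β=101.3, B=170.7. 22·(0.5934 − sin(2π·0.5934)/(2π)) = 14.9952 → s = 26.9952

26.9952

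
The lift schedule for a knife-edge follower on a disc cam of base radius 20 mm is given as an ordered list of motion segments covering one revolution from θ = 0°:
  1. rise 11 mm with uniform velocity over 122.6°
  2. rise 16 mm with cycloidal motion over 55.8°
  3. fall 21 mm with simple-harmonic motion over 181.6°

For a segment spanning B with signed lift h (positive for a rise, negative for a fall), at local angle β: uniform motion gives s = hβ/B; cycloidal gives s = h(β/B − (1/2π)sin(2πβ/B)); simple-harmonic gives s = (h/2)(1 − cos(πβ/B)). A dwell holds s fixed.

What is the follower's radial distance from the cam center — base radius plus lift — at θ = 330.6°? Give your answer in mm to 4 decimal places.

seg 1 [0°–122.6°] uniform, h=11: full span → s += 11 → s = 11.0000
seg 2 [122.6°–178.4°] cycloidal, h=16: full span → s += 16 → s = 27.0000
seg 3 [178.4°–360°] simple-harmonic, h=-21: θ=330.6° here. β=152.2, B=181.6. -21/2·(1 − cos(π·0.8381)) = -19.6710 → s = 7.3290
radial distance = base radius + s = 20 + 7.3290 = 27.3290

27.3290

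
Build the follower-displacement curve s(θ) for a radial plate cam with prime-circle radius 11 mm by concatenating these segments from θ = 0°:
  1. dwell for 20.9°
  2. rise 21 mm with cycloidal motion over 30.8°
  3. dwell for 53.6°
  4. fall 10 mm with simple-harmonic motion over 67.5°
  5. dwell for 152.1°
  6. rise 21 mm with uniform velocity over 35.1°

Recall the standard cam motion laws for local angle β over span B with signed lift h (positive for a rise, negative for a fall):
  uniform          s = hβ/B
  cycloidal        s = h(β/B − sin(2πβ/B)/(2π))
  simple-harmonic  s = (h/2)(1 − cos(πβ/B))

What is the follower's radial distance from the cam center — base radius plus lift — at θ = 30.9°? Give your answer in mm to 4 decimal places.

seg 1 [0°–20.9°] dwell: s stays 0.0000
seg 2 [20.9°–51.7°] cycloidal, h=21: θ=30.9° here. β=10, B=30.8. 21·(0.3247 − sin(2π·0.3247)/(2π)) = 3.8371 → s = 3.8371
radial distance = base radius + s = 11 + 3.8371 = 14.8371

14.8371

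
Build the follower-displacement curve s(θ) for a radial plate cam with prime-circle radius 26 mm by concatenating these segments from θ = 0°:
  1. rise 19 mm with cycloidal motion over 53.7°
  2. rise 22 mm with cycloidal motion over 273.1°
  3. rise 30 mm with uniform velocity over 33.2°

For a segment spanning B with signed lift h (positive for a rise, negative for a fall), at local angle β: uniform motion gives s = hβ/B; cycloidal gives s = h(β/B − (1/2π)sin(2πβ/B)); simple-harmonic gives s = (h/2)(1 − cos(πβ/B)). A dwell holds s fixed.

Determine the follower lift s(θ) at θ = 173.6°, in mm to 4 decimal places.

seg 1 [0°–53.7°] cycloidal, h=19: full span → s += 19 → s = 19.0000
seg 2 [53.7°–326.8°] cycloidal, h=22: θ=173.6° here. β=119.9, B=273.1. 22·(0.4390 − sin(2π·0.4390)/(2π)) = 8.3500 → s = 27.3500

27.3500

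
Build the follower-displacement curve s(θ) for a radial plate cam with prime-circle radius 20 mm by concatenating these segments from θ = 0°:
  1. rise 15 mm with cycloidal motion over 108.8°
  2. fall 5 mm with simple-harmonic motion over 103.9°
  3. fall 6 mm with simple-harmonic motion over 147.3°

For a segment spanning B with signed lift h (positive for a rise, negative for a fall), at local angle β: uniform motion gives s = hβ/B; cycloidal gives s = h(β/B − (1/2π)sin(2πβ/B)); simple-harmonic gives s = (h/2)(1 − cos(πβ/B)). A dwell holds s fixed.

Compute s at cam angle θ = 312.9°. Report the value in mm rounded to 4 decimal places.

seg 1 [0°–108.8°] cycloidal, h=15: full span → s += 15 → s = 15.0000
seg 2 [108.8°–212.7°] simple-harmonic, h=-5: full span → s += -5 → s = 10.0000
seg 3 [212.7°–360°] simple-harmonic, h=-6: θ=312.9° here. β=100.2, B=147.3. -6/2·(1 − cos(π·0.6802)) = -4.6094 → s = 5.3906

5.3906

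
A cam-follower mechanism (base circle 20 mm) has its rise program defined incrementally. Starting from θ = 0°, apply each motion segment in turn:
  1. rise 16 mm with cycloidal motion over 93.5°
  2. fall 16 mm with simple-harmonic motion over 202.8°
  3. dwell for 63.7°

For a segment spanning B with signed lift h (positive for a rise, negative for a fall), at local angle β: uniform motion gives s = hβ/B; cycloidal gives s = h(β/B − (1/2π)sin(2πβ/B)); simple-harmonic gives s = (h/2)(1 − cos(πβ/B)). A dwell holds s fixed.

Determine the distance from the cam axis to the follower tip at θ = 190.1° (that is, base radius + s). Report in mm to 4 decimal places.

seg 1 [0°–93.5°] cycloidal, h=16: full span → s += 16 → s = 16.0000
seg 2 [93.5°–296.3°] simple-harmonic, h=-16: θ=190.1° here. β=96.6, B=202.8. -16/2·(1 − cos(π·0.4763)) = -7.4057 → s = 8.5943
radial distance = base radius + s = 20 + 8.5943 = 28.5943

28.5943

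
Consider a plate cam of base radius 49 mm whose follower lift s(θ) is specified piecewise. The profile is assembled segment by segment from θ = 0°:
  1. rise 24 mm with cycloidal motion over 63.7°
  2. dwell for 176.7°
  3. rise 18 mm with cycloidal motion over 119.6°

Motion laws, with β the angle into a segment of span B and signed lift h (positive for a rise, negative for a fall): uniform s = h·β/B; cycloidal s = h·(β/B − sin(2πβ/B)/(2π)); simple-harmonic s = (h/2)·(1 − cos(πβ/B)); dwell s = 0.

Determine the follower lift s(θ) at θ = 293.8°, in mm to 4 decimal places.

seg 1 [0°–63.7°] cycloidal, h=24: full span → s += 24 → s = 24.0000
seg 2 [63.7°–240.4°] dwell: s stays 24.0000
seg 3 [240.4°–360°] cycloidal, h=18: θ=293.8° here. β=53.4, B=119.6. 18·(0.4465 − sin(2π·0.4465)/(2π)) = 7.0916 → s = 31.0916

31.0916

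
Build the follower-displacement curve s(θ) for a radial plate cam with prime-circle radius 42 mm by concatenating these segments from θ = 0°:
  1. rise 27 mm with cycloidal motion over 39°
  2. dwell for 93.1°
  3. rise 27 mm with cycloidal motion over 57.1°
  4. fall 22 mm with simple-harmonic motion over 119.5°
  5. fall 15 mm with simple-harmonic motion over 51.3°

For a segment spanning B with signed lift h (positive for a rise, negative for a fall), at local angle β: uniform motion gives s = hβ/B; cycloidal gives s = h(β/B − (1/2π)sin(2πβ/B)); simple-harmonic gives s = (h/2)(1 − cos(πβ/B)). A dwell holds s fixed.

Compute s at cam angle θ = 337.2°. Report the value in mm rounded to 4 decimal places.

seg 1 [0°–39°] cycloidal, h=27: full span → s += 27 → s = 27.0000
seg 2 [39°–132.1°] dwell: s stays 27.0000
seg 3 [132.1°–189.2°] cycloidal, h=27: full span → s += 27 → s = 54.0000
seg 4 [189.2°–308.7°] simple-harmonic, h=-22: full span → s += -22 → s = 32.0000
seg 5 [308.7°–360°] simple-harmonic, h=-15: θ=337.2° here. β=28.5, B=51.3. -15/2·(1 − cos(π·0.5556)) = -8.8024 → s = 23.1976

23.1976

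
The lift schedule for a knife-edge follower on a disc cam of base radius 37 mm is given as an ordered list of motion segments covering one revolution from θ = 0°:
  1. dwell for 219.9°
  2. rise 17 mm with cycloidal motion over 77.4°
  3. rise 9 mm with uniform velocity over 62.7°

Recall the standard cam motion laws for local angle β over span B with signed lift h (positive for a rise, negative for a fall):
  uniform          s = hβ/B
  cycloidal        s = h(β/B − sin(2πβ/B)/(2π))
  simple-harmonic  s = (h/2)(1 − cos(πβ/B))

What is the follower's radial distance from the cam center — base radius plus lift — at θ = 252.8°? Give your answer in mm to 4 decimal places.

seg 1 [0°–219.9°] dwell: s stays 0.0000
seg 2 [219.9°–297.3°] cycloidal, h=17: θ=252.8° here. β=32.9, B=77.4. 17·(0.4251 − sin(2π·0.4251)/(2π)) = 5.9987 → s = 5.9987
radial distance = base radius + s = 37 + 5.9987 = 42.9987

42.9987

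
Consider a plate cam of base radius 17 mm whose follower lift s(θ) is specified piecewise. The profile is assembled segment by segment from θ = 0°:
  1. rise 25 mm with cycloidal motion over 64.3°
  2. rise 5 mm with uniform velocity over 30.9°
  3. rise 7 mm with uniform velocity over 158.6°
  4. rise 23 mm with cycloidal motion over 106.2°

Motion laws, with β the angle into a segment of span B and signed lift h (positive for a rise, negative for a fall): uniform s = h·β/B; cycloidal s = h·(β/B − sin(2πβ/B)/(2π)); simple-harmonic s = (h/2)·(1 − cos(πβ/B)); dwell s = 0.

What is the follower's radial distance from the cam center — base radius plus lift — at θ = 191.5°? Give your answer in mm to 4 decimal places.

seg 1 [0°–64.3°] cycloidal, h=25: full span → s += 25 → s = 25.0000
seg 2 [64.3°–95.2°] uniform, h=5: full span → s += 5 → s = 30.0000
seg 3 [95.2°–253.8°] uniform, h=7: θ=191.5° here. β=96.3, B=158.6. 7·96.3/158.6 = 4.2503 → s = 34.2503
radial distance = base radius + s = 17 + 34.2503 = 51.2503

51.2503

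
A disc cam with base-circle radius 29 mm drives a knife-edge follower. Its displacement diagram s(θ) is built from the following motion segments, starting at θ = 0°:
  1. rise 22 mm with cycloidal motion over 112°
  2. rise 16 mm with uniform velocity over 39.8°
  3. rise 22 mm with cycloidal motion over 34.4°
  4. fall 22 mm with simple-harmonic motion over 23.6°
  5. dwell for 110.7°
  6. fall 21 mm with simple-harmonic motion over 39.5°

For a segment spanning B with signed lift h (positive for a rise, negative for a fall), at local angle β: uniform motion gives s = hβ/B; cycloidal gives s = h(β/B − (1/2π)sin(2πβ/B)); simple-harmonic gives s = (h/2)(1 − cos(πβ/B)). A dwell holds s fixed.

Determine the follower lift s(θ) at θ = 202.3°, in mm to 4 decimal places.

seg 1 [0°–112°] cycloidal, h=22: full span → s += 22 → s = 22.0000
seg 2 [112°–151.8°] uniform, h=16: full span → s += 16 → s = 38.0000
seg 3 [151.8°–186.2°] cycloidal, h=22: full span → s += 22 → s = 60.0000
seg 4 [186.2°–209.8°] simple-harmonic, h=-22: θ=202.3° here. β=16.1, B=23.6. -22/2·(1 − cos(π·0.6822)) = -16.9582 → s = 43.0418

43.0418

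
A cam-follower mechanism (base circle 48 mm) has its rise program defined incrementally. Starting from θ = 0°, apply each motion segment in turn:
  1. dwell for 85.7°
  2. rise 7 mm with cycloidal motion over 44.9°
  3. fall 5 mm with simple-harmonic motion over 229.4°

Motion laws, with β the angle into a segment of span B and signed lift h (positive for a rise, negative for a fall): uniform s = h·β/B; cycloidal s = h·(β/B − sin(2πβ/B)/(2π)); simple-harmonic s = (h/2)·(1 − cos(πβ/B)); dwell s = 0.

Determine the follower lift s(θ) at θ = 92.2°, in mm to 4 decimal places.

seg 1 [0°–85.7°] dwell: s stays 0.0000
seg 2 [85.7°–130.6°] cycloidal, h=7: θ=92.2° here. β=6.5, B=44.9. 7·(0.1448 − sin(2π·0.1448)/(2π)) = 0.1341 → s = 0.1341

0.1341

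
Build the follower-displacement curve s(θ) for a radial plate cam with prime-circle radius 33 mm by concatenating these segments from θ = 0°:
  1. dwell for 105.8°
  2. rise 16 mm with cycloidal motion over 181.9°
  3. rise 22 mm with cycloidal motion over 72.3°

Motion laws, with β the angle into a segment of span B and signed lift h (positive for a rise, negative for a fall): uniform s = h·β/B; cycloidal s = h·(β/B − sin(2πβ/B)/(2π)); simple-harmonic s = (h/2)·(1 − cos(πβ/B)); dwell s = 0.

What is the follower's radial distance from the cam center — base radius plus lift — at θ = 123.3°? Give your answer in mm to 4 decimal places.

seg 1 [0°–105.8°] dwell: s stays 0.0000
seg 2 [105.8°–287.7°] cycloidal, h=16: θ=123.3° here. β=17.5, B=181.9. 16·(0.0962 − sin(2π·0.0962)/(2π)) = 0.0920 → s = 0.0920
radial distance = base radius + s = 33 + 0.0920 = 33.0920

33.0920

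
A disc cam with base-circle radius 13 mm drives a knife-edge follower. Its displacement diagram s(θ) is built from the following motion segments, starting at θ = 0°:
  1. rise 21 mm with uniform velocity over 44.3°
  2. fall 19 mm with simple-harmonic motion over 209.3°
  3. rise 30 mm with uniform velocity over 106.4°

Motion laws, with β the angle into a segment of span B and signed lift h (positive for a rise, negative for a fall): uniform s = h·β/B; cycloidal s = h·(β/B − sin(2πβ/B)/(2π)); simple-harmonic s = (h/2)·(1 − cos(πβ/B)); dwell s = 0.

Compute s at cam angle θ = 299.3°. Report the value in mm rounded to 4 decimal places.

seg 1 [0°–44.3°] uniform, h=21: full span → s += 21 → s = 21.0000
seg 2 [44.3°–253.6°] simple-harmonic, h=-19: full span → s += -19 → s = 2.0000
seg 3 [253.6°–360°] uniform, h=30: θ=299.3° here. β=45.7, B=106.4. 30·45.7/106.4 = 12.8853 → s = 14.8853

14.8853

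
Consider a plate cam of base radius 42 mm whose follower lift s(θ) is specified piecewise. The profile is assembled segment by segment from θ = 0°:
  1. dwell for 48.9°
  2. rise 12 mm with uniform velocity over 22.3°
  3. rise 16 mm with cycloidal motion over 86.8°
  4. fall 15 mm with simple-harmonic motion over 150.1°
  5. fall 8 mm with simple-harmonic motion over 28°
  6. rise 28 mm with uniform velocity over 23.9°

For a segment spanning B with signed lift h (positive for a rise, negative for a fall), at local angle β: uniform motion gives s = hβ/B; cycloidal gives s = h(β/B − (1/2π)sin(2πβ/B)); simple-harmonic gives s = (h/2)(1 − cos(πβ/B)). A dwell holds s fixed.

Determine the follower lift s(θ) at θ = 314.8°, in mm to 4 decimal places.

seg 1 [0°–48.9°] dwell: s stays 0.0000
seg 2 [48.9°–71.2°] uniform, h=12: full span → s += 12 → s = 12.0000
seg 3 [71.2°–158°] cycloidal, h=16: full span → s += 16 → s = 28.0000
seg 4 [158°–308.1°] simple-harmonic, h=-15: full span → s += -15 → s = 13.0000
seg 5 [308.1°–336.1°] simple-harmonic, h=-8: θ=314.8° here. β=6.7, B=28. -8/2·(1 − cos(π·0.2393)) = -1.0780 → s = 11.9220

11.9220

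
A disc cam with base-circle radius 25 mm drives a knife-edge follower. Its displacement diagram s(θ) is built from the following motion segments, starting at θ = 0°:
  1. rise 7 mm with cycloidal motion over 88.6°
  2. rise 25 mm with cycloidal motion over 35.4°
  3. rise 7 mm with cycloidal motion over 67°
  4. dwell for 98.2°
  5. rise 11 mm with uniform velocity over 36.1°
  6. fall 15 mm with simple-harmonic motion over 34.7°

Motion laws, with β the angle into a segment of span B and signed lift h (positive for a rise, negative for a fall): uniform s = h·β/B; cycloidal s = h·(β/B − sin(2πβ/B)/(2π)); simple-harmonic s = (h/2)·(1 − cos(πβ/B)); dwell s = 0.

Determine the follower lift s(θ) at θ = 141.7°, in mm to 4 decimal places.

seg 1 [0°–88.6°] cycloidal, h=7: full span → s += 7 → s = 7.0000
seg 2 [88.6°–124°] cycloidal, h=25: full span → s += 25 → s = 32.0000
seg 3 [124°–191°] cycloidal, h=7: θ=141.7° here. β=17.7, B=67. 7·(0.2642 − sin(2π·0.2642)/(2π)) = 0.7396 → s = 32.7396

32.7396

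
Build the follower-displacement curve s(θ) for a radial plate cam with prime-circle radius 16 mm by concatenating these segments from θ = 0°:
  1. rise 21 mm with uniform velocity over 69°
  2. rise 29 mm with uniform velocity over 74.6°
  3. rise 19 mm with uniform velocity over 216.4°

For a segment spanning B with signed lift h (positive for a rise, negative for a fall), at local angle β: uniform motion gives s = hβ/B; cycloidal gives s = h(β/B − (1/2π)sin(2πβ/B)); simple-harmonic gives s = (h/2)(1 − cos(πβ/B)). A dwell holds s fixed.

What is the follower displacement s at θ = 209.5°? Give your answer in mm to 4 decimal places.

seg 1 [0°–69°] uniform, h=21: full span → s += 21 → s = 21.0000
seg 2 [69°–143.6°] uniform, h=29: full span → s += 29 → s = 50.0000
seg 3 [143.6°–360°] uniform, h=19: θ=209.5° here. β=65.9, B=216.4. 19·65.9/216.4 = 5.7860 → s = 55.7860

55.7860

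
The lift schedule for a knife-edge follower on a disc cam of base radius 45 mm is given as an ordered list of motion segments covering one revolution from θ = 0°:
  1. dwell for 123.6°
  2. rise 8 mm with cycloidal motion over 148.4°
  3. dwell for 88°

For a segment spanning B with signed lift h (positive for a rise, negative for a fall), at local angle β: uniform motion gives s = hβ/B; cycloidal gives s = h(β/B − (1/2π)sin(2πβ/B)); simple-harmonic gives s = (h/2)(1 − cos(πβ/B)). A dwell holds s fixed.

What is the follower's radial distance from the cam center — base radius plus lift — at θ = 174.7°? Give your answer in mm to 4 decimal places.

seg 1 [0°–123.6°] dwell: s stays 0.0000
seg 2 [123.6°–272°] cycloidal, h=8: θ=174.7° here. β=51.1, B=148.4. 8·(0.3443 − sin(2π·0.3443)/(2π)) = 1.6987 → s = 1.6987
radial distance = base radius + s = 45 + 1.6987 = 46.6987

46.6987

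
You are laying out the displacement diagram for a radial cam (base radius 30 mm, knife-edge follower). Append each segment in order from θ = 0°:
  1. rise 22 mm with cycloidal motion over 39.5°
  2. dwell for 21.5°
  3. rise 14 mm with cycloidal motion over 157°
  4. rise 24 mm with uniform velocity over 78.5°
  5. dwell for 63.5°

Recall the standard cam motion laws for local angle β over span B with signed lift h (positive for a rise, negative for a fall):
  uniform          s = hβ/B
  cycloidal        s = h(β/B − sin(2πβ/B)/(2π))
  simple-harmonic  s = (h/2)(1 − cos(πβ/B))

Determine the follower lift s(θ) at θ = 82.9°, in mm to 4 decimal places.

seg 1 [0°–39.5°] cycloidal, h=22: full span → s += 22 → s = 22.0000
seg 2 [39.5°–61°] dwell: s stays 22.0000
seg 3 [61°–218°] cycloidal, h=14: θ=82.9° here. β=21.9, B=157. 14·(0.1395 − sin(2π·0.1395)/(2π)) = 0.2406 → s = 22.2406

22.2406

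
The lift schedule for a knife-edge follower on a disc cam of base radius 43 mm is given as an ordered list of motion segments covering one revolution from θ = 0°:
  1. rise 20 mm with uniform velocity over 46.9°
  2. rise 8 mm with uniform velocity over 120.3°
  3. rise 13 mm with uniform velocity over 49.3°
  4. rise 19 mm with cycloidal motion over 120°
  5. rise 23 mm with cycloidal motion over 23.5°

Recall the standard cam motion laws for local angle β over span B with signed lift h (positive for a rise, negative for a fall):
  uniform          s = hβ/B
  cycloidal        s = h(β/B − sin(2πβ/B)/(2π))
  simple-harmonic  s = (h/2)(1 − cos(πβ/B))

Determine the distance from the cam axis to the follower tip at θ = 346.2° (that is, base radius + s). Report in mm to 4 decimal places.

seg 1 [0°–46.9°] uniform, h=20: full span → s += 20 → s = 20.0000
seg 2 [46.9°–167.2°] uniform, h=8: full span → s += 8 → s = 28.0000
seg 3 [167.2°–216.5°] uniform, h=13: full span → s += 13 → s = 41.0000
seg 4 [216.5°–336.5°] cycloidal, h=19: full span → s += 19 → s = 60.0000
seg 5 [336.5°–360°] cycloidal, h=23: θ=346.2° here. β=9.7, B=23.5. 23·(0.4128 − sin(2π·0.4128)/(2π)) = 7.5862 → s = 67.5862
radial distance = base radius + s = 43 + 67.5862 = 110.5862

110.5862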